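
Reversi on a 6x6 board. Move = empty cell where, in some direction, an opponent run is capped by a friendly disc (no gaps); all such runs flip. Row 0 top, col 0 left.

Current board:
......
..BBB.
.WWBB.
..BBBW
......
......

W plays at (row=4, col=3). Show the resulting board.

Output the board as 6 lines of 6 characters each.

Answer: ......
..BBB.
.WWBB.
..WBBW
...W..
......

Derivation:
Place W at (4,3); scan 8 dirs for brackets.
Dir NW: opp run (3,2) capped by W -> flip
Dir N: opp run (3,3) (2,3) (1,3), next='.' -> no flip
Dir NE: opp run (3,4), next='.' -> no flip
Dir W: first cell '.' (not opp) -> no flip
Dir E: first cell '.' (not opp) -> no flip
Dir SW: first cell '.' (not opp) -> no flip
Dir S: first cell '.' (not opp) -> no flip
Dir SE: first cell '.' (not opp) -> no flip
All flips: (3,2)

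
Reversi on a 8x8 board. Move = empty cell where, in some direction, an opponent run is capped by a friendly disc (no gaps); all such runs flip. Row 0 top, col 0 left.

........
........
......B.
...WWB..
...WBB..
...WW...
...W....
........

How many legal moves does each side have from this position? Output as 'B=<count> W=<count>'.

-- B to move --
(2,2): flips 1 -> legal
(2,3): flips 1 -> legal
(2,4): flips 1 -> legal
(2,5): no bracket -> illegal
(3,2): flips 2 -> legal
(4,2): flips 1 -> legal
(5,2): no bracket -> illegal
(5,5): no bracket -> illegal
(6,2): flips 1 -> legal
(6,4): flips 1 -> legal
(6,5): no bracket -> illegal
(7,2): flips 2 -> legal
(7,3): no bracket -> illegal
(7,4): no bracket -> illegal
B mobility = 8
-- W to move --
(1,5): no bracket -> illegal
(1,6): no bracket -> illegal
(1,7): flips 3 -> legal
(2,4): no bracket -> illegal
(2,5): no bracket -> illegal
(2,7): no bracket -> illegal
(3,6): flips 2 -> legal
(3,7): no bracket -> illegal
(4,6): flips 2 -> legal
(5,5): flips 1 -> legal
(5,6): flips 1 -> legal
W mobility = 5

Answer: B=8 W=5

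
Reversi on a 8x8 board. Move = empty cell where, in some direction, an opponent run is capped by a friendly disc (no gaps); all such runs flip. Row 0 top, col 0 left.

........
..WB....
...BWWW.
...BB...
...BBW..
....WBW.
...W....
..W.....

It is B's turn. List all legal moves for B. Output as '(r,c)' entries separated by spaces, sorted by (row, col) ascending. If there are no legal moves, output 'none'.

Answer: (0,1) (1,1) (1,4) (1,5) (1,6) (2,7) (3,5) (4,6) (5,3) (5,7) (6,4) (6,5) (6,7)

Derivation:
(0,1): flips 1 -> legal
(0,2): no bracket -> illegal
(0,3): no bracket -> illegal
(1,1): flips 1 -> legal
(1,4): flips 1 -> legal
(1,5): flips 1 -> legal
(1,6): flips 1 -> legal
(1,7): no bracket -> illegal
(2,1): no bracket -> illegal
(2,2): no bracket -> illegal
(2,7): flips 3 -> legal
(3,5): flips 2 -> legal
(3,6): no bracket -> illegal
(3,7): no bracket -> illegal
(4,6): flips 1 -> legal
(4,7): no bracket -> illegal
(5,2): no bracket -> illegal
(5,3): flips 1 -> legal
(5,7): flips 1 -> legal
(6,1): no bracket -> illegal
(6,2): no bracket -> illegal
(6,4): flips 1 -> legal
(6,5): flips 1 -> legal
(6,6): no bracket -> illegal
(6,7): flips 2 -> legal
(7,1): no bracket -> illegal
(7,3): no bracket -> illegal
(7,4): no bracket -> illegal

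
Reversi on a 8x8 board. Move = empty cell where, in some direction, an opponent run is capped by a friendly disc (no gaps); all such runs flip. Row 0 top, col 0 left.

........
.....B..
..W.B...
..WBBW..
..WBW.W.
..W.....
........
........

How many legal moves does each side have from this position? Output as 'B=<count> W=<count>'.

Answer: B=11 W=5

Derivation:
-- B to move --
(1,1): flips 1 -> legal
(1,2): no bracket -> illegal
(1,3): no bracket -> illegal
(2,1): flips 1 -> legal
(2,3): no bracket -> illegal
(2,5): no bracket -> illegal
(2,6): no bracket -> illegal
(3,1): flips 1 -> legal
(3,6): flips 1 -> legal
(3,7): no bracket -> illegal
(4,1): flips 1 -> legal
(4,5): flips 1 -> legal
(4,7): no bracket -> illegal
(5,1): flips 1 -> legal
(5,3): no bracket -> illegal
(5,4): flips 1 -> legal
(5,5): flips 1 -> legal
(5,6): no bracket -> illegal
(5,7): flips 2 -> legal
(6,1): flips 1 -> legal
(6,2): no bracket -> illegal
(6,3): no bracket -> illegal
B mobility = 11
-- W to move --
(0,4): no bracket -> illegal
(0,5): no bracket -> illegal
(0,6): flips 3 -> legal
(1,3): flips 1 -> legal
(1,4): flips 2 -> legal
(1,6): no bracket -> illegal
(2,3): no bracket -> illegal
(2,5): flips 2 -> legal
(2,6): no bracket -> illegal
(4,5): no bracket -> illegal
(5,3): no bracket -> illegal
(5,4): flips 1 -> legal
W mobility = 5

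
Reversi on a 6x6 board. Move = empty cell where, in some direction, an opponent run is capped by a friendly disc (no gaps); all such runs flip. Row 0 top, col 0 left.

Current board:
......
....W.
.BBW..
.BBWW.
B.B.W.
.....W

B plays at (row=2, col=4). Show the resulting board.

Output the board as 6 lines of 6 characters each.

Place B at (2,4); scan 8 dirs for brackets.
Dir NW: first cell '.' (not opp) -> no flip
Dir N: opp run (1,4), next='.' -> no flip
Dir NE: first cell '.' (not opp) -> no flip
Dir W: opp run (2,3) capped by B -> flip
Dir E: first cell '.' (not opp) -> no flip
Dir SW: opp run (3,3) capped by B -> flip
Dir S: opp run (3,4) (4,4), next='.' -> no flip
Dir SE: first cell '.' (not opp) -> no flip
All flips: (2,3) (3,3)

Answer: ......
....W.
.BBBB.
.BBBW.
B.B.W.
.....W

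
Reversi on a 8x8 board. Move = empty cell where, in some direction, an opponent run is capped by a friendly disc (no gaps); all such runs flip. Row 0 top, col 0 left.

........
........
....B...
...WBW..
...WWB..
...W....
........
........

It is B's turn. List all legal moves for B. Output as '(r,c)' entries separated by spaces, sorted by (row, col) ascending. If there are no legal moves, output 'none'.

(2,2): no bracket -> illegal
(2,3): no bracket -> illegal
(2,5): flips 1 -> legal
(2,6): no bracket -> illegal
(3,2): flips 1 -> legal
(3,6): flips 1 -> legal
(4,2): flips 3 -> legal
(4,6): flips 1 -> legal
(5,2): flips 1 -> legal
(5,4): flips 1 -> legal
(5,5): no bracket -> illegal
(6,2): no bracket -> illegal
(6,3): no bracket -> illegal
(6,4): no bracket -> illegal

Answer: (2,5) (3,2) (3,6) (4,2) (4,6) (5,2) (5,4)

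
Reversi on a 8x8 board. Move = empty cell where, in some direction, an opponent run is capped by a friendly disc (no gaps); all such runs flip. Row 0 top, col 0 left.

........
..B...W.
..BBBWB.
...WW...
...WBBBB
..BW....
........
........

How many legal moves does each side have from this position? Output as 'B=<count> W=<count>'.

-- B to move --
(0,5): no bracket -> illegal
(0,6): flips 1 -> legal
(0,7): flips 4 -> legal
(1,4): no bracket -> illegal
(1,5): no bracket -> illegal
(1,7): no bracket -> illegal
(2,7): no bracket -> illegal
(3,2): no bracket -> illegal
(3,5): no bracket -> illegal
(3,6): no bracket -> illegal
(4,2): flips 2 -> legal
(5,4): flips 1 -> legal
(6,2): flips 1 -> legal
(6,3): flips 3 -> legal
(6,4): no bracket -> illegal
B mobility = 6
-- W to move --
(0,1): flips 2 -> legal
(0,2): no bracket -> illegal
(0,3): no bracket -> illegal
(1,1): flips 1 -> legal
(1,3): flips 1 -> legal
(1,4): flips 1 -> legal
(1,5): flips 1 -> legal
(1,7): no bracket -> illegal
(2,1): flips 3 -> legal
(2,7): flips 1 -> legal
(3,1): no bracket -> illegal
(3,2): no bracket -> illegal
(3,5): flips 1 -> legal
(3,6): flips 1 -> legal
(3,7): no bracket -> illegal
(4,1): no bracket -> illegal
(4,2): no bracket -> illegal
(5,1): flips 1 -> legal
(5,4): flips 1 -> legal
(5,5): flips 1 -> legal
(5,6): flips 1 -> legal
(5,7): no bracket -> illegal
(6,1): flips 1 -> legal
(6,2): no bracket -> illegal
(6,3): no bracket -> illegal
W mobility = 14

Answer: B=6 W=14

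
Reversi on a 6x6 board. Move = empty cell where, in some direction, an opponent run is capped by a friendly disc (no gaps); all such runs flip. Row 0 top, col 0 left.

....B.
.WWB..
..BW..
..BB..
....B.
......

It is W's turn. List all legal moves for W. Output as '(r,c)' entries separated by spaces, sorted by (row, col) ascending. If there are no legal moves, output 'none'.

(0,2): no bracket -> illegal
(0,3): flips 1 -> legal
(0,5): no bracket -> illegal
(1,4): flips 1 -> legal
(1,5): no bracket -> illegal
(2,1): flips 1 -> legal
(2,4): no bracket -> illegal
(3,1): no bracket -> illegal
(3,4): no bracket -> illegal
(3,5): no bracket -> illegal
(4,1): flips 1 -> legal
(4,2): flips 2 -> legal
(4,3): flips 1 -> legal
(4,5): no bracket -> illegal
(5,3): no bracket -> illegal
(5,4): no bracket -> illegal
(5,5): flips 3 -> legal

Answer: (0,3) (1,4) (2,1) (4,1) (4,2) (4,3) (5,5)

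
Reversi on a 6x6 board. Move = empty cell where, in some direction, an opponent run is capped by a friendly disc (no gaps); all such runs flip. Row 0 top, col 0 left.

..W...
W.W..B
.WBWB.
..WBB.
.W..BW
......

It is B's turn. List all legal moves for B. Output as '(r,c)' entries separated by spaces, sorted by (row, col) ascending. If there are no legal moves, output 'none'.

(0,0): no bracket -> illegal
(0,1): flips 2 -> legal
(0,3): no bracket -> illegal
(1,1): no bracket -> illegal
(1,3): flips 1 -> legal
(1,4): no bracket -> illegal
(2,0): flips 1 -> legal
(3,0): no bracket -> illegal
(3,1): flips 1 -> legal
(3,5): no bracket -> illegal
(4,0): no bracket -> illegal
(4,2): flips 1 -> legal
(4,3): no bracket -> illegal
(5,0): no bracket -> illegal
(5,1): no bracket -> illegal
(5,2): no bracket -> illegal
(5,4): no bracket -> illegal
(5,5): no bracket -> illegal

Answer: (0,1) (1,3) (2,0) (3,1) (4,2)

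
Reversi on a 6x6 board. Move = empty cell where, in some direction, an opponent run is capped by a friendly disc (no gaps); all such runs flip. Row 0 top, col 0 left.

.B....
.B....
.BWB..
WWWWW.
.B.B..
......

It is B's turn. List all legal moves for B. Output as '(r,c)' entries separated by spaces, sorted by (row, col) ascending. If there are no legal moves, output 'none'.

(1,2): no bracket -> illegal
(1,3): no bracket -> illegal
(2,0): no bracket -> illegal
(2,4): no bracket -> illegal
(2,5): flips 1 -> legal
(3,5): no bracket -> illegal
(4,0): no bracket -> illegal
(4,2): no bracket -> illegal
(4,4): flips 2 -> legal
(4,5): flips 1 -> legal

Answer: (2,5) (4,4) (4,5)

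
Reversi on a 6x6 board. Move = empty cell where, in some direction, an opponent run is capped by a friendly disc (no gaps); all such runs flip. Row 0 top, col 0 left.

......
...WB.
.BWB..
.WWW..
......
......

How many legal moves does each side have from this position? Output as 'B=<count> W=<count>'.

Answer: B=4 W=6

Derivation:
-- B to move --
(0,2): no bracket -> illegal
(0,3): flips 1 -> legal
(0,4): no bracket -> illegal
(1,1): no bracket -> illegal
(1,2): flips 1 -> legal
(2,0): no bracket -> illegal
(2,4): no bracket -> illegal
(3,0): no bracket -> illegal
(3,4): no bracket -> illegal
(4,0): no bracket -> illegal
(4,1): flips 2 -> legal
(4,2): no bracket -> illegal
(4,3): flips 2 -> legal
(4,4): no bracket -> illegal
B mobility = 4
-- W to move --
(0,3): no bracket -> illegal
(0,4): no bracket -> illegal
(0,5): flips 2 -> legal
(1,0): flips 1 -> legal
(1,1): flips 1 -> legal
(1,2): no bracket -> illegal
(1,5): flips 1 -> legal
(2,0): flips 1 -> legal
(2,4): flips 1 -> legal
(2,5): no bracket -> illegal
(3,0): no bracket -> illegal
(3,4): no bracket -> illegal
W mobility = 6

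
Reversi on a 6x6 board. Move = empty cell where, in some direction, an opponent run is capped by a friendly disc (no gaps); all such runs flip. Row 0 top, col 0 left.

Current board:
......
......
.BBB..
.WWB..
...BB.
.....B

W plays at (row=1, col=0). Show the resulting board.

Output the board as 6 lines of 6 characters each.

Place W at (1,0); scan 8 dirs for brackets.
Dir NW: edge -> no flip
Dir N: first cell '.' (not opp) -> no flip
Dir NE: first cell '.' (not opp) -> no flip
Dir W: edge -> no flip
Dir E: first cell '.' (not opp) -> no flip
Dir SW: edge -> no flip
Dir S: first cell '.' (not opp) -> no flip
Dir SE: opp run (2,1) capped by W -> flip
All flips: (2,1)

Answer: ......
W.....
.WBB..
.WWB..
...BB.
.....B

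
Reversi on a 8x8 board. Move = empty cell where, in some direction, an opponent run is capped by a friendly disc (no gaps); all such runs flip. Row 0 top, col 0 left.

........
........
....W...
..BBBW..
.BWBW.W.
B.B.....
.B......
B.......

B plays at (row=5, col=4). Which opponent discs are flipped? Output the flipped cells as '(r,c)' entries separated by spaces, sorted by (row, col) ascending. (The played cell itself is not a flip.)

Answer: (4,4)

Derivation:
Dir NW: first cell 'B' (not opp) -> no flip
Dir N: opp run (4,4) capped by B -> flip
Dir NE: first cell '.' (not opp) -> no flip
Dir W: first cell '.' (not opp) -> no flip
Dir E: first cell '.' (not opp) -> no flip
Dir SW: first cell '.' (not opp) -> no flip
Dir S: first cell '.' (not opp) -> no flip
Dir SE: first cell '.' (not opp) -> no flip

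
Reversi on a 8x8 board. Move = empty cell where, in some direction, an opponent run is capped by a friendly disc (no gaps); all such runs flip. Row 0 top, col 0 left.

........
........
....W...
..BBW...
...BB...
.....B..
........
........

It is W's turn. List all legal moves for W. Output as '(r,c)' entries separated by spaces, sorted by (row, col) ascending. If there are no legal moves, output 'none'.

Answer: (3,1) (4,2) (5,2) (5,4)

Derivation:
(2,1): no bracket -> illegal
(2,2): no bracket -> illegal
(2,3): no bracket -> illegal
(3,1): flips 2 -> legal
(3,5): no bracket -> illegal
(4,1): no bracket -> illegal
(4,2): flips 1 -> legal
(4,5): no bracket -> illegal
(4,6): no bracket -> illegal
(5,2): flips 1 -> legal
(5,3): no bracket -> illegal
(5,4): flips 1 -> legal
(5,6): no bracket -> illegal
(6,4): no bracket -> illegal
(6,5): no bracket -> illegal
(6,6): no bracket -> illegal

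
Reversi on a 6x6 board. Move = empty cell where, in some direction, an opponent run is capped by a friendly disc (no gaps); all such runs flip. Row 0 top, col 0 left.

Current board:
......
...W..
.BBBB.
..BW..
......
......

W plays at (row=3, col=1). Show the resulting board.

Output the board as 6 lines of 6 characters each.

Place W at (3,1); scan 8 dirs for brackets.
Dir NW: first cell '.' (not opp) -> no flip
Dir N: opp run (2,1), next='.' -> no flip
Dir NE: opp run (2,2) capped by W -> flip
Dir W: first cell '.' (not opp) -> no flip
Dir E: opp run (3,2) capped by W -> flip
Dir SW: first cell '.' (not opp) -> no flip
Dir S: first cell '.' (not opp) -> no flip
Dir SE: first cell '.' (not opp) -> no flip
All flips: (2,2) (3,2)

Answer: ......
...W..
.BWBB.
.WWW..
......
......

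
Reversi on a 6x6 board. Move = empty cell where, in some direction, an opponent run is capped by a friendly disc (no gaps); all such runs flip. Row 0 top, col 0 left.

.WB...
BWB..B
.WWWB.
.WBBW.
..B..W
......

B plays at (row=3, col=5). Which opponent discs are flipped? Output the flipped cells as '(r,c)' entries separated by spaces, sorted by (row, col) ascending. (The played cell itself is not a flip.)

Dir NW: first cell 'B' (not opp) -> no flip
Dir N: first cell '.' (not opp) -> no flip
Dir NE: edge -> no flip
Dir W: opp run (3,4) capped by B -> flip
Dir E: edge -> no flip
Dir SW: first cell '.' (not opp) -> no flip
Dir S: opp run (4,5), next='.' -> no flip
Dir SE: edge -> no flip

Answer: (3,4)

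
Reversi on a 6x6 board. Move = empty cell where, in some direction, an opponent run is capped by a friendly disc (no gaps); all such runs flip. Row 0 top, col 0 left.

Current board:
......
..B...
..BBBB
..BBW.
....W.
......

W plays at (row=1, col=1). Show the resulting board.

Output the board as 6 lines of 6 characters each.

Place W at (1,1); scan 8 dirs for brackets.
Dir NW: first cell '.' (not opp) -> no flip
Dir N: first cell '.' (not opp) -> no flip
Dir NE: first cell '.' (not opp) -> no flip
Dir W: first cell '.' (not opp) -> no flip
Dir E: opp run (1,2), next='.' -> no flip
Dir SW: first cell '.' (not opp) -> no flip
Dir S: first cell '.' (not opp) -> no flip
Dir SE: opp run (2,2) (3,3) capped by W -> flip
All flips: (2,2) (3,3)

Answer: ......
.WB...
..WBBB
..BWW.
....W.
......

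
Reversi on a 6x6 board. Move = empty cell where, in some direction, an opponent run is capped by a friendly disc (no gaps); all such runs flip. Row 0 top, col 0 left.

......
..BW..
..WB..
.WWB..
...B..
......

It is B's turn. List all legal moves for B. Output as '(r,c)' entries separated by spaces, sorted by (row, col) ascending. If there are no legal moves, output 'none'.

Answer: (0,3) (1,1) (1,4) (2,1) (3,0) (4,1) (4,2)

Derivation:
(0,2): no bracket -> illegal
(0,3): flips 1 -> legal
(0,4): no bracket -> illegal
(1,1): flips 1 -> legal
(1,4): flips 1 -> legal
(2,0): no bracket -> illegal
(2,1): flips 2 -> legal
(2,4): no bracket -> illegal
(3,0): flips 2 -> legal
(4,0): no bracket -> illegal
(4,1): flips 1 -> legal
(4,2): flips 2 -> legal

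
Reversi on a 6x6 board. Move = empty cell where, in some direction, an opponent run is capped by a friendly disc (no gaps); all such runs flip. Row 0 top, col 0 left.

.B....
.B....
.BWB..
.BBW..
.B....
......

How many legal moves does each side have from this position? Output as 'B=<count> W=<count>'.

-- B to move --
(1,2): flips 1 -> legal
(1,3): flips 1 -> legal
(2,4): no bracket -> illegal
(3,4): flips 1 -> legal
(4,2): no bracket -> illegal
(4,3): flips 1 -> legal
(4,4): flips 2 -> legal
B mobility = 5
-- W to move --
(0,0): flips 1 -> legal
(0,2): no bracket -> illegal
(1,0): no bracket -> illegal
(1,2): no bracket -> illegal
(1,3): flips 1 -> legal
(1,4): no bracket -> illegal
(2,0): flips 1 -> legal
(2,4): flips 1 -> legal
(3,0): flips 2 -> legal
(3,4): no bracket -> illegal
(4,0): flips 1 -> legal
(4,2): flips 1 -> legal
(4,3): no bracket -> illegal
(5,0): no bracket -> illegal
(5,1): no bracket -> illegal
(5,2): no bracket -> illegal
W mobility = 7

Answer: B=5 W=7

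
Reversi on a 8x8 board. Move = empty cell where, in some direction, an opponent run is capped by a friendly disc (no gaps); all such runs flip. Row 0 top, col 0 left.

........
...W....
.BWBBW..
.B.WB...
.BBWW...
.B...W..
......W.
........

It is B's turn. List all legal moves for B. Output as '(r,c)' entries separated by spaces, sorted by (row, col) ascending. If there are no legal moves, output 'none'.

Answer: (0,2) (0,3) (0,4) (1,6) (2,6) (3,2) (4,5) (5,2) (5,3) (5,4)

Derivation:
(0,2): flips 1 -> legal
(0,3): flips 1 -> legal
(0,4): flips 2 -> legal
(1,1): no bracket -> illegal
(1,2): no bracket -> illegal
(1,4): no bracket -> illegal
(1,5): no bracket -> illegal
(1,6): flips 1 -> legal
(2,6): flips 1 -> legal
(3,2): flips 1 -> legal
(3,5): no bracket -> illegal
(3,6): no bracket -> illegal
(4,5): flips 2 -> legal
(4,6): no bracket -> illegal
(5,2): flips 1 -> legal
(5,3): flips 2 -> legal
(5,4): flips 1 -> legal
(5,6): no bracket -> illegal
(5,7): no bracket -> illegal
(6,4): no bracket -> illegal
(6,5): no bracket -> illegal
(6,7): no bracket -> illegal
(7,5): no bracket -> illegal
(7,6): no bracket -> illegal
(7,7): no bracket -> illegal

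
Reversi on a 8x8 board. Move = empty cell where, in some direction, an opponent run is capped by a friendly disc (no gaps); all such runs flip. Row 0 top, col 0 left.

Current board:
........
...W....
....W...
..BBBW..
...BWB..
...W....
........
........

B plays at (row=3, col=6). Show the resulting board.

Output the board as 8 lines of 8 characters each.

Place B at (3,6); scan 8 dirs for brackets.
Dir NW: first cell '.' (not opp) -> no flip
Dir N: first cell '.' (not opp) -> no flip
Dir NE: first cell '.' (not opp) -> no flip
Dir W: opp run (3,5) capped by B -> flip
Dir E: first cell '.' (not opp) -> no flip
Dir SW: first cell 'B' (not opp) -> no flip
Dir S: first cell '.' (not opp) -> no flip
Dir SE: first cell '.' (not opp) -> no flip
All flips: (3,5)

Answer: ........
...W....
....W...
..BBBBB.
...BWB..
...W....
........
........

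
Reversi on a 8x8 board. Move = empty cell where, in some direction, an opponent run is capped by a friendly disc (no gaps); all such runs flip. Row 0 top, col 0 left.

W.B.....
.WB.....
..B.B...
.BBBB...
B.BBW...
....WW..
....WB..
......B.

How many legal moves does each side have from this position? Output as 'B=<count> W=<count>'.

-- B to move --
(0,1): no bracket -> illegal
(1,0): flips 1 -> legal
(2,0): flips 1 -> legal
(2,1): no bracket -> illegal
(3,5): no bracket -> illegal
(4,5): flips 2 -> legal
(4,6): no bracket -> illegal
(5,3): no bracket -> illegal
(5,6): no bracket -> illegal
(6,3): flips 1 -> legal
(6,6): flips 2 -> legal
(7,3): no bracket -> illegal
(7,4): flips 3 -> legal
(7,5): no bracket -> illegal
B mobility = 6
-- W to move --
(0,1): no bracket -> illegal
(0,3): no bracket -> illegal
(1,3): flips 1 -> legal
(1,4): flips 2 -> legal
(1,5): no bracket -> illegal
(2,0): no bracket -> illegal
(2,1): flips 2 -> legal
(2,3): no bracket -> illegal
(2,5): no bracket -> illegal
(3,0): no bracket -> illegal
(3,5): no bracket -> illegal
(4,1): flips 2 -> legal
(4,5): no bracket -> illegal
(5,0): no bracket -> illegal
(5,1): no bracket -> illegal
(5,2): no bracket -> illegal
(5,3): no bracket -> illegal
(5,6): no bracket -> illegal
(6,6): flips 1 -> legal
(6,7): no bracket -> illegal
(7,4): no bracket -> illegal
(7,5): flips 1 -> legal
(7,7): no bracket -> illegal
W mobility = 6

Answer: B=6 W=6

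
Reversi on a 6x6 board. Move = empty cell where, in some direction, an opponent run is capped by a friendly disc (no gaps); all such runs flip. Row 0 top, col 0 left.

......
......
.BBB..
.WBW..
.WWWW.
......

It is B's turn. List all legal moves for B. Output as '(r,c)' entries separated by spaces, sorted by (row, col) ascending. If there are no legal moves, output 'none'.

Answer: (3,0) (3,4) (4,0) (5,0) (5,1) (5,2) (5,3) (5,4) (5,5)

Derivation:
(2,0): no bracket -> illegal
(2,4): no bracket -> illegal
(3,0): flips 1 -> legal
(3,4): flips 1 -> legal
(3,5): no bracket -> illegal
(4,0): flips 1 -> legal
(4,5): no bracket -> illegal
(5,0): flips 1 -> legal
(5,1): flips 2 -> legal
(5,2): flips 1 -> legal
(5,3): flips 2 -> legal
(5,4): flips 1 -> legal
(5,5): flips 2 -> legal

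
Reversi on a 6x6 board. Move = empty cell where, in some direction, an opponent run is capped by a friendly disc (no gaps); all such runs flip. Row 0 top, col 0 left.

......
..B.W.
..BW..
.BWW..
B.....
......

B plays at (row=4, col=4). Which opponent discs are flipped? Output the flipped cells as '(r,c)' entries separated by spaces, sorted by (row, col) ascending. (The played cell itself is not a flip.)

Answer: (3,3)

Derivation:
Dir NW: opp run (3,3) capped by B -> flip
Dir N: first cell '.' (not opp) -> no flip
Dir NE: first cell '.' (not opp) -> no flip
Dir W: first cell '.' (not opp) -> no flip
Dir E: first cell '.' (not opp) -> no flip
Dir SW: first cell '.' (not opp) -> no flip
Dir S: first cell '.' (not opp) -> no flip
Dir SE: first cell '.' (not opp) -> no flip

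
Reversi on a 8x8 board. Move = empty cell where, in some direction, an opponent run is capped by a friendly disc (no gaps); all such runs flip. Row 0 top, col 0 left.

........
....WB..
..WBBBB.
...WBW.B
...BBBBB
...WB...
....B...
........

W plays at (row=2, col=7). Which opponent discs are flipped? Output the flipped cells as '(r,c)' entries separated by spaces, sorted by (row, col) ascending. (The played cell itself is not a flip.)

Answer: (2,3) (2,4) (2,5) (2,6)

Derivation:
Dir NW: first cell '.' (not opp) -> no flip
Dir N: first cell '.' (not opp) -> no flip
Dir NE: edge -> no flip
Dir W: opp run (2,6) (2,5) (2,4) (2,3) capped by W -> flip
Dir E: edge -> no flip
Dir SW: first cell '.' (not opp) -> no flip
Dir S: opp run (3,7) (4,7), next='.' -> no flip
Dir SE: edge -> no flip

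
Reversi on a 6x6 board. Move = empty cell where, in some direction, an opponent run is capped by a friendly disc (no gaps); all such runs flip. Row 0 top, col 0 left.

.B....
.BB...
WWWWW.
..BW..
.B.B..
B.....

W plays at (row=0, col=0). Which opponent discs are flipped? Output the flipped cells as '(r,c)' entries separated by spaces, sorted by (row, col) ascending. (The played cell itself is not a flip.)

Answer: (1,1)

Derivation:
Dir NW: edge -> no flip
Dir N: edge -> no flip
Dir NE: edge -> no flip
Dir W: edge -> no flip
Dir E: opp run (0,1), next='.' -> no flip
Dir SW: edge -> no flip
Dir S: first cell '.' (not opp) -> no flip
Dir SE: opp run (1,1) capped by W -> flip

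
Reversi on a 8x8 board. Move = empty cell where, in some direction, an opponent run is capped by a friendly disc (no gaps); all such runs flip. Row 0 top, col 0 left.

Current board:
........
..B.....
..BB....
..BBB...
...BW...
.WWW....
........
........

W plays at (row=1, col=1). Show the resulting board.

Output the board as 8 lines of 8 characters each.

Place W at (1,1); scan 8 dirs for brackets.
Dir NW: first cell '.' (not opp) -> no flip
Dir N: first cell '.' (not opp) -> no flip
Dir NE: first cell '.' (not opp) -> no flip
Dir W: first cell '.' (not opp) -> no flip
Dir E: opp run (1,2), next='.' -> no flip
Dir SW: first cell '.' (not opp) -> no flip
Dir S: first cell '.' (not opp) -> no flip
Dir SE: opp run (2,2) (3,3) capped by W -> flip
All flips: (2,2) (3,3)

Answer: ........
.WB.....
..WB....
..BWB...
...BW...
.WWW....
........
........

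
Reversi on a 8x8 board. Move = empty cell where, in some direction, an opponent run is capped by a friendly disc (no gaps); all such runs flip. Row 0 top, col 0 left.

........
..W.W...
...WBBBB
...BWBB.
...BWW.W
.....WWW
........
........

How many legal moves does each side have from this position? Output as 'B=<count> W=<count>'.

Answer: B=9 W=9

Derivation:
-- B to move --
(0,1): no bracket -> illegal
(0,2): no bracket -> illegal
(0,3): flips 1 -> legal
(0,4): flips 1 -> legal
(0,5): no bracket -> illegal
(1,1): no bracket -> illegal
(1,3): flips 1 -> legal
(1,5): no bracket -> illegal
(2,1): no bracket -> illegal
(2,2): flips 1 -> legal
(3,2): no bracket -> illegal
(3,7): no bracket -> illegal
(4,6): flips 2 -> legal
(5,3): flips 1 -> legal
(5,4): flips 3 -> legal
(6,4): no bracket -> illegal
(6,5): flips 2 -> legal
(6,6): flips 2 -> legal
(6,7): no bracket -> illegal
B mobility = 9
-- W to move --
(1,3): no bracket -> illegal
(1,5): flips 2 -> legal
(1,6): flips 1 -> legal
(1,7): flips 2 -> legal
(2,2): flips 1 -> legal
(3,2): flips 1 -> legal
(3,7): flips 2 -> legal
(4,2): flips 1 -> legal
(4,6): no bracket -> illegal
(5,2): flips 1 -> legal
(5,3): flips 2 -> legal
(5,4): no bracket -> illegal
W mobility = 9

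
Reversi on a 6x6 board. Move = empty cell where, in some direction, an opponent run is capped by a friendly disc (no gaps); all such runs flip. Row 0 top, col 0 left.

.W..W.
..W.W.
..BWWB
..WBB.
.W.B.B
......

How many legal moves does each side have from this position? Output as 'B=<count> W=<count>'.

Answer: B=7 W=6

Derivation:
-- B to move --
(0,0): no bracket -> illegal
(0,2): flips 1 -> legal
(0,3): flips 1 -> legal
(0,5): no bracket -> illegal
(1,0): no bracket -> illegal
(1,1): no bracket -> illegal
(1,3): flips 1 -> legal
(1,5): flips 1 -> legal
(2,1): flips 1 -> legal
(3,0): no bracket -> illegal
(3,1): flips 1 -> legal
(3,5): no bracket -> illegal
(4,0): no bracket -> illegal
(4,2): flips 1 -> legal
(5,0): no bracket -> illegal
(5,1): no bracket -> illegal
(5,2): no bracket -> illegal
B mobility = 7
-- W to move --
(1,1): no bracket -> illegal
(1,3): no bracket -> illegal
(1,5): no bracket -> illegal
(2,1): flips 1 -> legal
(3,1): no bracket -> illegal
(3,5): flips 2 -> legal
(4,2): flips 1 -> legal
(4,4): flips 1 -> legal
(5,2): no bracket -> illegal
(5,3): flips 2 -> legal
(5,4): flips 1 -> legal
(5,5): no bracket -> illegal
W mobility = 6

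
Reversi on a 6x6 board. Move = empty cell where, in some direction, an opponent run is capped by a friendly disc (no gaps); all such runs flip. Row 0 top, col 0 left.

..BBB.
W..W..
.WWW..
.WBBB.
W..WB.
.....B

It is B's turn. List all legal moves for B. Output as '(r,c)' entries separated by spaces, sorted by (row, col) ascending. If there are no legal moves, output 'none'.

Answer: (1,1) (1,2) (1,4) (2,4) (3,0) (4,2) (5,2) (5,3) (5,4)

Derivation:
(0,0): no bracket -> illegal
(0,1): no bracket -> illegal
(1,1): flips 1 -> legal
(1,2): flips 2 -> legal
(1,4): flips 1 -> legal
(2,0): no bracket -> illegal
(2,4): flips 1 -> legal
(3,0): flips 1 -> legal
(4,1): no bracket -> illegal
(4,2): flips 1 -> legal
(5,0): no bracket -> illegal
(5,1): no bracket -> illegal
(5,2): flips 1 -> legal
(5,3): flips 1 -> legal
(5,4): flips 1 -> legal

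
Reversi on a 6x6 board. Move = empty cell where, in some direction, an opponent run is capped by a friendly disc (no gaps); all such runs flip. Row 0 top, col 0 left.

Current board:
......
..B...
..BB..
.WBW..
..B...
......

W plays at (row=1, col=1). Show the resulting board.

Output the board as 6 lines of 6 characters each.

Answer: ......
.WB...
..WB..
.WBW..
..B...
......

Derivation:
Place W at (1,1); scan 8 dirs for brackets.
Dir NW: first cell '.' (not opp) -> no flip
Dir N: first cell '.' (not opp) -> no flip
Dir NE: first cell '.' (not opp) -> no flip
Dir W: first cell '.' (not opp) -> no flip
Dir E: opp run (1,2), next='.' -> no flip
Dir SW: first cell '.' (not opp) -> no flip
Dir S: first cell '.' (not opp) -> no flip
Dir SE: opp run (2,2) capped by W -> flip
All flips: (2,2)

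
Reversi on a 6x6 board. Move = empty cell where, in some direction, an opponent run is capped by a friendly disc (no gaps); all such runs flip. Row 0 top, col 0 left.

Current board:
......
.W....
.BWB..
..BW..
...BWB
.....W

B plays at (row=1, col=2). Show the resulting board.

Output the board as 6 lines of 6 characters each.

Answer: ......
.WB...
.BBB..
..BW..
...BWB
.....W

Derivation:
Place B at (1,2); scan 8 dirs for brackets.
Dir NW: first cell '.' (not opp) -> no flip
Dir N: first cell '.' (not opp) -> no flip
Dir NE: first cell '.' (not opp) -> no flip
Dir W: opp run (1,1), next='.' -> no flip
Dir E: first cell '.' (not opp) -> no flip
Dir SW: first cell 'B' (not opp) -> no flip
Dir S: opp run (2,2) capped by B -> flip
Dir SE: first cell 'B' (not opp) -> no flip
All flips: (2,2)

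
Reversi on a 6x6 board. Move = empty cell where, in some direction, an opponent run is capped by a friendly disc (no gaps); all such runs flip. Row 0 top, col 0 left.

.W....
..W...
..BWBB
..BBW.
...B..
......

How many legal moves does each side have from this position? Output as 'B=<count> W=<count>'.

Answer: B=5 W=7

Derivation:
-- B to move --
(0,0): no bracket -> illegal
(0,2): flips 1 -> legal
(0,3): no bracket -> illegal
(1,0): no bracket -> illegal
(1,1): no bracket -> illegal
(1,3): flips 1 -> legal
(1,4): flips 1 -> legal
(2,1): no bracket -> illegal
(3,5): flips 1 -> legal
(4,4): flips 1 -> legal
(4,5): no bracket -> illegal
B mobility = 5
-- W to move --
(1,1): no bracket -> illegal
(1,3): no bracket -> illegal
(1,4): flips 1 -> legal
(1,5): no bracket -> illegal
(2,1): flips 1 -> legal
(3,1): flips 2 -> legal
(3,5): no bracket -> illegal
(4,1): flips 1 -> legal
(4,2): flips 2 -> legal
(4,4): no bracket -> illegal
(5,2): flips 1 -> legal
(5,3): flips 2 -> legal
(5,4): no bracket -> illegal
W mobility = 7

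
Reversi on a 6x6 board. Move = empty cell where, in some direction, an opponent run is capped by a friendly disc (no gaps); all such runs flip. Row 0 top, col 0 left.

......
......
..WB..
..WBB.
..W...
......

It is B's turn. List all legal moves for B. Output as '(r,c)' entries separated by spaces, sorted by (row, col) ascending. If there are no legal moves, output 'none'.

(1,1): flips 1 -> legal
(1,2): no bracket -> illegal
(1,3): no bracket -> illegal
(2,1): flips 1 -> legal
(3,1): flips 1 -> legal
(4,1): flips 1 -> legal
(4,3): no bracket -> illegal
(5,1): flips 1 -> legal
(5,2): no bracket -> illegal
(5,3): no bracket -> illegal

Answer: (1,1) (2,1) (3,1) (4,1) (5,1)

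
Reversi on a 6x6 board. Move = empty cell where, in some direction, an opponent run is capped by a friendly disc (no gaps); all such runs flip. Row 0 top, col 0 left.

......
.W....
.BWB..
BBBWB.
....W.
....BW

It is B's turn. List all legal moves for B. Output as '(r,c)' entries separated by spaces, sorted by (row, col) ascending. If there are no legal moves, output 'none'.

Answer: (0,1) (1,2) (1,3) (4,3)

Derivation:
(0,0): no bracket -> illegal
(0,1): flips 1 -> legal
(0,2): no bracket -> illegal
(1,0): no bracket -> illegal
(1,2): flips 1 -> legal
(1,3): flips 1 -> legal
(2,0): no bracket -> illegal
(2,4): no bracket -> illegal
(3,5): no bracket -> illegal
(4,2): no bracket -> illegal
(4,3): flips 1 -> legal
(4,5): no bracket -> illegal
(5,3): no bracket -> illegal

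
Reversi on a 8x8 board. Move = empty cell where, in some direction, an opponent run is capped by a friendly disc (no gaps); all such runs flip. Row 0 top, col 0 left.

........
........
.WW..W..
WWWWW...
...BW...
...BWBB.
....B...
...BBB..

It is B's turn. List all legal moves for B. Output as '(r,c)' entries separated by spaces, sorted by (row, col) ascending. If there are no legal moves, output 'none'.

(1,0): flips 2 -> legal
(1,1): flips 3 -> legal
(1,2): no bracket -> illegal
(1,3): no bracket -> illegal
(1,4): no bracket -> illegal
(1,5): no bracket -> illegal
(1,6): flips 2 -> legal
(2,0): no bracket -> illegal
(2,3): flips 1 -> legal
(2,4): flips 3 -> legal
(2,6): no bracket -> illegal
(3,5): flips 1 -> legal
(3,6): no bracket -> illegal
(4,0): no bracket -> illegal
(4,1): no bracket -> illegal
(4,2): no bracket -> illegal
(4,5): flips 1 -> legal
(6,3): no bracket -> illegal
(6,5): flips 1 -> legal

Answer: (1,0) (1,1) (1,6) (2,3) (2,4) (3,5) (4,5) (6,5)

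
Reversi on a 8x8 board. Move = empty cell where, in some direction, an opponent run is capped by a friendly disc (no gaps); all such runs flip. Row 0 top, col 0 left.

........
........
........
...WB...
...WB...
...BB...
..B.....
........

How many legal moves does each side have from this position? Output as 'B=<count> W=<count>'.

Answer: B=5 W=6

Derivation:
-- B to move --
(2,2): flips 1 -> legal
(2,3): flips 2 -> legal
(2,4): no bracket -> illegal
(3,2): flips 2 -> legal
(4,2): flips 1 -> legal
(5,2): flips 1 -> legal
B mobility = 5
-- W to move --
(2,3): no bracket -> illegal
(2,4): no bracket -> illegal
(2,5): flips 1 -> legal
(3,5): flips 1 -> legal
(4,2): no bracket -> illegal
(4,5): flips 1 -> legal
(5,1): no bracket -> illegal
(5,2): no bracket -> illegal
(5,5): flips 1 -> legal
(6,1): no bracket -> illegal
(6,3): flips 1 -> legal
(6,4): no bracket -> illegal
(6,5): flips 1 -> legal
(7,1): no bracket -> illegal
(7,2): no bracket -> illegal
(7,3): no bracket -> illegal
W mobility = 6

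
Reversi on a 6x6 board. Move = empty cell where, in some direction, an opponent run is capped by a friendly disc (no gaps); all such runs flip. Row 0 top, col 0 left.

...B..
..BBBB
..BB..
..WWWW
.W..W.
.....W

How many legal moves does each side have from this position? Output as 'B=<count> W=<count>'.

Answer: B=4 W=4

Derivation:
-- B to move --
(2,1): no bracket -> illegal
(2,4): no bracket -> illegal
(2,5): no bracket -> illegal
(3,0): no bracket -> illegal
(3,1): no bracket -> illegal
(4,0): no bracket -> illegal
(4,2): flips 1 -> legal
(4,3): flips 1 -> legal
(4,5): flips 1 -> legal
(5,0): flips 2 -> legal
(5,1): no bracket -> illegal
(5,2): no bracket -> illegal
(5,3): no bracket -> illegal
(5,4): no bracket -> illegal
B mobility = 4
-- W to move --
(0,1): flips 2 -> legal
(0,2): flips 2 -> legal
(0,4): no bracket -> illegal
(0,5): flips 2 -> legal
(1,1): flips 1 -> legal
(2,1): no bracket -> illegal
(2,4): no bracket -> illegal
(2,5): no bracket -> illegal
(3,1): no bracket -> illegal
W mobility = 4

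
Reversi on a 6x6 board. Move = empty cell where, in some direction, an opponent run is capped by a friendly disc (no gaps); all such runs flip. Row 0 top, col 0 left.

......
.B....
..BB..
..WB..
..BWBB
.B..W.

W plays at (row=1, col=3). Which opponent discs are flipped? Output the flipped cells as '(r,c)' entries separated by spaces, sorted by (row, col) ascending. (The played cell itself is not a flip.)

Answer: (2,3) (3,3)

Derivation:
Dir NW: first cell '.' (not opp) -> no flip
Dir N: first cell '.' (not opp) -> no flip
Dir NE: first cell '.' (not opp) -> no flip
Dir W: first cell '.' (not opp) -> no flip
Dir E: first cell '.' (not opp) -> no flip
Dir SW: opp run (2,2), next='.' -> no flip
Dir S: opp run (2,3) (3,3) capped by W -> flip
Dir SE: first cell '.' (not opp) -> no flip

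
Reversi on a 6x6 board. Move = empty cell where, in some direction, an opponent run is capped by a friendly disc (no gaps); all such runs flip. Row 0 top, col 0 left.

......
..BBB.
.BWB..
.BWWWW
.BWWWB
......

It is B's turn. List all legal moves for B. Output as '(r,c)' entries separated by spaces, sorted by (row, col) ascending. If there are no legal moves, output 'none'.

Answer: (2,5) (5,2) (5,3) (5,4)

Derivation:
(1,1): no bracket -> illegal
(2,4): no bracket -> illegal
(2,5): flips 1 -> legal
(5,1): no bracket -> illegal
(5,2): flips 3 -> legal
(5,3): flips 3 -> legal
(5,4): flips 2 -> legal
(5,5): no bracket -> illegal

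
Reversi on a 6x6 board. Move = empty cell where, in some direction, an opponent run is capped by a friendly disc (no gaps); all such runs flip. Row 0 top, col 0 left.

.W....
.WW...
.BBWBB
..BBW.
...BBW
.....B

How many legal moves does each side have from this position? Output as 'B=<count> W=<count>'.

-- B to move --
(0,0): flips 1 -> legal
(0,2): flips 1 -> legal
(0,3): flips 1 -> legal
(1,0): no bracket -> illegal
(1,3): flips 1 -> legal
(1,4): flips 1 -> legal
(2,0): no bracket -> illegal
(3,5): flips 2 -> legal
(5,4): no bracket -> illegal
B mobility = 6
-- W to move --
(1,0): no bracket -> illegal
(1,3): no bracket -> illegal
(1,4): flips 1 -> legal
(1,5): no bracket -> illegal
(2,0): flips 2 -> legal
(3,0): flips 1 -> legal
(3,1): flips 3 -> legal
(3,5): no bracket -> illegal
(4,1): flips 1 -> legal
(4,2): flips 4 -> legal
(5,2): flips 1 -> legal
(5,3): flips 2 -> legal
(5,4): flips 1 -> legal
W mobility = 9

Answer: B=6 W=9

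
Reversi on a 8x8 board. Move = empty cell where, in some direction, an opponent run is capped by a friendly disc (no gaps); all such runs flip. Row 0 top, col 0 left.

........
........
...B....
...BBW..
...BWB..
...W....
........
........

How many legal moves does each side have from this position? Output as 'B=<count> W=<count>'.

-- B to move --
(2,4): no bracket -> illegal
(2,5): flips 1 -> legal
(2,6): no bracket -> illegal
(3,6): flips 1 -> legal
(4,2): no bracket -> illegal
(4,6): no bracket -> illegal
(5,2): no bracket -> illegal
(5,4): flips 1 -> legal
(5,5): flips 1 -> legal
(6,2): no bracket -> illegal
(6,3): flips 1 -> legal
(6,4): no bracket -> illegal
B mobility = 5
-- W to move --
(1,2): no bracket -> illegal
(1,3): flips 3 -> legal
(1,4): no bracket -> illegal
(2,2): flips 1 -> legal
(2,4): flips 1 -> legal
(2,5): no bracket -> illegal
(3,2): flips 2 -> legal
(3,6): no bracket -> illegal
(4,2): flips 1 -> legal
(4,6): flips 1 -> legal
(5,2): no bracket -> illegal
(5,4): no bracket -> illegal
(5,5): flips 1 -> legal
(5,6): no bracket -> illegal
W mobility = 7

Answer: B=5 W=7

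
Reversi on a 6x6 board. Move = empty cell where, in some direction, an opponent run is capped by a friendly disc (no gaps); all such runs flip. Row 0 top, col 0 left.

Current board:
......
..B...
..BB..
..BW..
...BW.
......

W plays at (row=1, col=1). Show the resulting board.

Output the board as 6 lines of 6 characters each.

Place W at (1,1); scan 8 dirs for brackets.
Dir NW: first cell '.' (not opp) -> no flip
Dir N: first cell '.' (not opp) -> no flip
Dir NE: first cell '.' (not opp) -> no flip
Dir W: first cell '.' (not opp) -> no flip
Dir E: opp run (1,2), next='.' -> no flip
Dir SW: first cell '.' (not opp) -> no flip
Dir S: first cell '.' (not opp) -> no flip
Dir SE: opp run (2,2) capped by W -> flip
All flips: (2,2)

Answer: ......
.WB...
..WB..
..BW..
...BW.
......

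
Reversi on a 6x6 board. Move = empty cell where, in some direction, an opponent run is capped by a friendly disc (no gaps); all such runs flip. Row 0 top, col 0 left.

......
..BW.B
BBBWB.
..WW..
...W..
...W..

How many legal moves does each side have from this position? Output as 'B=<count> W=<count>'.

Answer: B=7 W=7

Derivation:
-- B to move --
(0,2): flips 1 -> legal
(0,3): no bracket -> illegal
(0,4): flips 1 -> legal
(1,4): flips 1 -> legal
(3,1): no bracket -> illegal
(3,4): flips 1 -> legal
(4,1): no bracket -> illegal
(4,2): flips 2 -> legal
(4,4): flips 1 -> legal
(5,2): no bracket -> illegal
(5,4): flips 2 -> legal
B mobility = 7
-- W to move --
(0,1): flips 1 -> legal
(0,2): flips 2 -> legal
(0,3): no bracket -> illegal
(0,4): no bracket -> illegal
(0,5): no bracket -> illegal
(1,0): flips 1 -> legal
(1,1): flips 2 -> legal
(1,4): no bracket -> illegal
(2,5): flips 1 -> legal
(3,0): no bracket -> illegal
(3,1): flips 1 -> legal
(3,4): no bracket -> illegal
(3,5): flips 1 -> legal
W mobility = 7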